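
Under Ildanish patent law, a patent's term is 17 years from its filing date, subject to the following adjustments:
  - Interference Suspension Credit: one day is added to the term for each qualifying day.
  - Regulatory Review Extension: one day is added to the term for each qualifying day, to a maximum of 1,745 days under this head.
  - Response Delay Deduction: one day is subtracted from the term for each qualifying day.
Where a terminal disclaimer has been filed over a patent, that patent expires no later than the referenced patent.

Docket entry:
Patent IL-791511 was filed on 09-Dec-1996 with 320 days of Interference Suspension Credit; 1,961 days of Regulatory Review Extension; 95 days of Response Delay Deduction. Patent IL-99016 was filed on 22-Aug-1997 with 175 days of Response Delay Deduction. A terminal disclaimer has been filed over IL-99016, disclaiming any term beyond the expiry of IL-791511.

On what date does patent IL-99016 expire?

2014-02-28

Natural term of IL-99016:
  Base: filing + 17 years → 22 August 2014.
  Response Delay Deduction: −175 days → 28 February 2014.
Expiry of referenced patent IL-791511:
  Base: filing + 17 years → 9 December 2013.
  Interference Suspension Credit: +320 days → 25 October 2014.
  Regulatory Review Extension: 1961 days claimed exceeds the 1745-day cap, so +1745 days → 5 August 2019.
  Response Delay Deduction: −95 days → 2 May 2019.
Terminal disclaimer: IL-99016 expires on the earlier of 28 February 2014 and 2 May 2019.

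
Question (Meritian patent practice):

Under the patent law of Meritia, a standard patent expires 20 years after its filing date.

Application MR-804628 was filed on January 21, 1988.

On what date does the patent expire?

Filing date + 20 years → 21 January 2008.

2008-01-21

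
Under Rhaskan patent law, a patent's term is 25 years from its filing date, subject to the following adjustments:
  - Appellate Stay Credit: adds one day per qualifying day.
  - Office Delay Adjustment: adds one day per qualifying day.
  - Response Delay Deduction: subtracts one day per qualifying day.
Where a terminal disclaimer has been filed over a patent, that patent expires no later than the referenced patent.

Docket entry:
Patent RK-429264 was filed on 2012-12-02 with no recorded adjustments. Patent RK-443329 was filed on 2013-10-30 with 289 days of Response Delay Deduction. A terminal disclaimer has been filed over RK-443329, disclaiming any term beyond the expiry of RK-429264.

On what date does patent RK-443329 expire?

2037-12-02

Natural term of RK-443329:
  Base: filing + 25 years → 30 October 2038.
  Response Delay Deduction: −289 days → 14 January 2038.
Expiry of referenced patent RK-429264:
  Base: filing + 25 years → 2 December 2037.
Terminal disclaimer: RK-443329 expires on the earlier of 14 January 2038 and 2 December 2037.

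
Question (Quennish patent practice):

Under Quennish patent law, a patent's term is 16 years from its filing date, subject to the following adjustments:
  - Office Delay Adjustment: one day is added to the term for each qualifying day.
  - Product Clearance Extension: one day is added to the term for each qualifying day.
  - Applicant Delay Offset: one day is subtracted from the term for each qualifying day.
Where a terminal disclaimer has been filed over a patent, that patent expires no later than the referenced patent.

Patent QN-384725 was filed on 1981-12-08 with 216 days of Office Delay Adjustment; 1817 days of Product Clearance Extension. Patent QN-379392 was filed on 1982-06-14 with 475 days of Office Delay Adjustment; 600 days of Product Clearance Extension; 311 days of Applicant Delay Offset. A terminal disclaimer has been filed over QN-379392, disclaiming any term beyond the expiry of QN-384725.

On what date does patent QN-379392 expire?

July 17, 2000

Natural term of QN-379392:
  Base: filing + 16 years → 14 June 1998.
  Office Delay Adjustment: +475 days → 2 October 1999.
  Product Clearance Extension: +600 days → 24 May 2001.
  Applicant Delay Offset: −311 days → 17 July 2000.
Expiry of referenced patent QN-384725:
  Base: filing + 16 years → 8 December 1997.
  Office Delay Adjustment: +216 days → 12 July 1998.
  Product Clearance Extension: +1817 days → 3 July 2003.
Terminal disclaimer: QN-379392 expires on the earlier of 17 July 2000 and 3 July 2003.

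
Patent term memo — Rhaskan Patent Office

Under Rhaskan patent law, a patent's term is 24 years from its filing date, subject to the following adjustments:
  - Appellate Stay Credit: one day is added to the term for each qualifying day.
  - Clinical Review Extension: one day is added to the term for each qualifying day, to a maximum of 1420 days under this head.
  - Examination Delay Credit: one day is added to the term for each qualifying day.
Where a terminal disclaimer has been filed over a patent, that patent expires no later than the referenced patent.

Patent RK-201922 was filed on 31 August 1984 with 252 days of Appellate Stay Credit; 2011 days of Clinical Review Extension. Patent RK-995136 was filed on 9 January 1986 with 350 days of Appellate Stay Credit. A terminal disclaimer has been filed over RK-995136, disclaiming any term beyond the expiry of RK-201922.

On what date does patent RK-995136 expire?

Natural term of RK-995136:
  Base: filing + 24 years → 9 January 2010.
  Appellate Stay Credit: +350 days → 25 December 2010.
Expiry of referenced patent RK-201922:
  Base: filing + 24 years → 31 August 2008.
  Appellate Stay Credit: +252 days → 10 May 2009.
  Clinical Review Extension: 2011 days claimed exceeds the 1420-day cap, so +1420 days → 30 March 2013.
Terminal disclaimer: RK-995136 expires on the earlier of 25 December 2010 and 30 March 2013.

2010-12-25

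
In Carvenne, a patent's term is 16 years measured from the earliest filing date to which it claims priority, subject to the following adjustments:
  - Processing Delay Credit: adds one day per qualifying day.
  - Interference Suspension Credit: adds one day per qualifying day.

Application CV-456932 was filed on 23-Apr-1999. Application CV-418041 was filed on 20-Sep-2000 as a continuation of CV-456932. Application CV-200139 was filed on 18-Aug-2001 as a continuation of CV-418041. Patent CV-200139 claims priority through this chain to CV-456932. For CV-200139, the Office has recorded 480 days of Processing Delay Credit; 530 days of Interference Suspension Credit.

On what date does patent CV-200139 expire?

Earliest priority filing: 23 April 1999.
Base term: 23 April 1999 + 16 years → 23 April 2015.
Processing Delay Credit: +480 days → 15 August 2016.
Interference Suspension Credit: +530 days → 27 January 2018.

2018-01-27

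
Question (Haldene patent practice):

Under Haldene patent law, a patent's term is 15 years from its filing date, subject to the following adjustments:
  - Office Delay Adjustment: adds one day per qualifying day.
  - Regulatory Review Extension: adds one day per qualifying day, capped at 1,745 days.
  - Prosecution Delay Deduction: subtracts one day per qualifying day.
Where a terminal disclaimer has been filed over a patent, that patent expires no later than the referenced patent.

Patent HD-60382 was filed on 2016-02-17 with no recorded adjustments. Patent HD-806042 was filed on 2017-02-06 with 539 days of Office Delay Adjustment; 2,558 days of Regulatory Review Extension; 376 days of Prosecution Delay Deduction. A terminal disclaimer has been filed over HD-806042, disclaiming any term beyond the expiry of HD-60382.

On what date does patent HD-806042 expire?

2031-02-17

Natural term of HD-806042:
  Base: filing + 15 years → 6 February 2032.
  Office Delay Adjustment: +539 days → 29 July 2033.
  Regulatory Review Extension: 2558 days claimed exceeds the 1745-day cap, so +1745 days → 9 May 2038.
  Prosecution Delay Deduction: −376 days → 28 April 2037.
Expiry of referenced patent HD-60382:
  Base: filing + 15 years → 17 February 2031.
Terminal disclaimer: HD-806042 expires on the earlier of 28 April 2037 and 17 February 2031.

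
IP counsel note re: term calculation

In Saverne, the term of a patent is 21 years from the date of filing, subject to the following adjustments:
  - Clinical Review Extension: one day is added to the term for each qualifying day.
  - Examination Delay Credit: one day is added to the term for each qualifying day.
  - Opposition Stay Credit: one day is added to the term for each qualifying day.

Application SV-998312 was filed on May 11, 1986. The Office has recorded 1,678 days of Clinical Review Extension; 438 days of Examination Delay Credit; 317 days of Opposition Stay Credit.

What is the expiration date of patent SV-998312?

2014-01-07

Base term: filing date + 21 years → 11 May 2007.
Clinical Review Extension: +1678 days → 14 December 2011.
Examination Delay Credit: +438 days → 24 February 2013.
Opposition Stay Credit: +317 days → 7 January 2014.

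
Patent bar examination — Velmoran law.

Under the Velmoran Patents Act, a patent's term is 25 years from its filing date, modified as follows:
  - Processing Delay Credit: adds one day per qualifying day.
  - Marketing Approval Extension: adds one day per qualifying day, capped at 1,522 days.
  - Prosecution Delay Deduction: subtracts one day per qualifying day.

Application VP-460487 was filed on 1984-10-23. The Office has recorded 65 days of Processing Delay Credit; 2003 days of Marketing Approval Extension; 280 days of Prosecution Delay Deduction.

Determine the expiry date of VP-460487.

2013-05-22

Base term: filing date + 25 years → 23 October 2009.
Processing Delay Credit: +65 days → 27 December 2009.
Marketing Approval Extension: 2003 days claimed exceeds the 1522-day cap, so +1522 days → 26 February 2014.
Prosecution Delay Deduction: −280 days → 22 May 2013.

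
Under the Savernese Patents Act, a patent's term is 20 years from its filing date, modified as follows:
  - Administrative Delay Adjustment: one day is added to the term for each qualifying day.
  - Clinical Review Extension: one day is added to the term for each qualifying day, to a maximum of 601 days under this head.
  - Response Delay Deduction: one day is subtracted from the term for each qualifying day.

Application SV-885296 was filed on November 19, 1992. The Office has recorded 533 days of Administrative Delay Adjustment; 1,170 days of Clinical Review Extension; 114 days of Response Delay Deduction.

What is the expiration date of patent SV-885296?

September 5, 2015

Base term: filing date + 20 years → 19 November 2012.
Administrative Delay Adjustment: +533 days → 6 May 2014.
Clinical Review Extension: 1170 days claimed exceeds the 601-day cap, so +601 days → 28 December 2015.
Response Delay Deduction: −114 days → 5 September 2015.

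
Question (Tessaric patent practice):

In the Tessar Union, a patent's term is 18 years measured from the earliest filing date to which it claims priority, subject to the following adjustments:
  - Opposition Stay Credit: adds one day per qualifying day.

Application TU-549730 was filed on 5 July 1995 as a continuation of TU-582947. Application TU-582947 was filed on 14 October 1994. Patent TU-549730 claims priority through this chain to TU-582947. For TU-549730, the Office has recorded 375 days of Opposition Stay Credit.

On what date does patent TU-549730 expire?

Earliest priority filing: 14 October 1994.
Base term: 14 October 1994 + 18 years → 14 October 2012.
Opposition Stay Credit: +375 days → 24 October 2013.

2013-10-24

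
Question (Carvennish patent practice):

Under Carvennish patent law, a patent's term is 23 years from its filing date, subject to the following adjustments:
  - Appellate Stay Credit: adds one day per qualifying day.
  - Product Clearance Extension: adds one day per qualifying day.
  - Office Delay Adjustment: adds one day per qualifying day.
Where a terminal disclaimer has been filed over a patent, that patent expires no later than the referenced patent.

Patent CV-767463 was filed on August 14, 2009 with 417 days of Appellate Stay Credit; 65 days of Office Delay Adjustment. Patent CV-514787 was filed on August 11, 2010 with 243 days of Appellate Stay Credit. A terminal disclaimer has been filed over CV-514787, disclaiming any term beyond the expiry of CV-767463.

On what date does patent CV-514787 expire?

Natural term of CV-514787:
  Base: filing + 23 years → 11 August 2033.
  Appellate Stay Credit: +243 days → 11 April 2034.
Expiry of referenced patent CV-767463:
  Base: filing + 23 years → 14 August 2032.
  Appellate Stay Credit: +417 days → 5 October 2033.
  Office Delay Adjustment: +65 days → 9 December 2033.
Terminal disclaimer: CV-514787 expires on the earlier of 11 April 2034 and 9 December 2033.

December 9, 2033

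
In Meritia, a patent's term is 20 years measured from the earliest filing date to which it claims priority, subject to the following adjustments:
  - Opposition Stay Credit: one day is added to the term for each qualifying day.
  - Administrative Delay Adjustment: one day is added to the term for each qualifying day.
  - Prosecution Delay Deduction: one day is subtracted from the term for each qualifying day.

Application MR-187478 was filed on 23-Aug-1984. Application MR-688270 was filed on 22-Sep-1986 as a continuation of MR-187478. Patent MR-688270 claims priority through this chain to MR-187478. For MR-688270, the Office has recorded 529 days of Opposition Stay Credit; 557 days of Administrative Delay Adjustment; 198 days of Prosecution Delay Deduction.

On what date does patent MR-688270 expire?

Earliest priority filing: 23 August 1984.
Base term: 23 August 1984 + 20 years → 23 August 2004.
Opposition Stay Credit: +529 days → 3 February 2006.
Administrative Delay Adjustment: +557 days → 14 August 2007.
Prosecution Delay Deduction: −198 days → 28 January 2007.

January 28, 2007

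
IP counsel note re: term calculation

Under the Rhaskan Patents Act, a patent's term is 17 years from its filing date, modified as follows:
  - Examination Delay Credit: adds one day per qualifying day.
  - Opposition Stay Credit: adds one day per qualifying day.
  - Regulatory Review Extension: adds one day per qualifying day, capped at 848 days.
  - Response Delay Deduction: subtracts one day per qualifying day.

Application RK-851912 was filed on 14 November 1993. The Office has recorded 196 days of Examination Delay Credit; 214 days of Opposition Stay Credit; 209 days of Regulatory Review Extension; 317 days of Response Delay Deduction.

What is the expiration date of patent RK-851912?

2011-09-12

Base term: filing date + 17 years → 14 November 2010.
Examination Delay Credit: +196 days → 29 May 2011.
Opposition Stay Credit: +214 days → 29 December 2011.
Regulatory Review Extension: 209 days (within the 848-day cap) → +209 days → 25 July 2012.
Response Delay Deduction: −317 days → 12 September 2011.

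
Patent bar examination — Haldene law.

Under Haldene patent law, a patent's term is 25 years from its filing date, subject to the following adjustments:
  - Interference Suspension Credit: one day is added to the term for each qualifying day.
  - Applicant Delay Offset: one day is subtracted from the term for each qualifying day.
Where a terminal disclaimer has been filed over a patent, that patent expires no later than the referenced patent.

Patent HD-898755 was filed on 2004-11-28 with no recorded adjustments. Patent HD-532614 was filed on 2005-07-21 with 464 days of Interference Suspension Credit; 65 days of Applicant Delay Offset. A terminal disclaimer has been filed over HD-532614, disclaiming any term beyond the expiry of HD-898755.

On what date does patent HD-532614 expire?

Natural term of HD-532614:
  Base: filing + 25 years → 21 July 2030.
  Interference Suspension Credit: +464 days → 28 October 2031.
  Applicant Delay Offset: −65 days → 24 August 2031.
Expiry of referenced patent HD-898755:
  Base: filing + 25 years → 28 November 2029.
Terminal disclaimer: HD-532614 expires on the earlier of 24 August 2031 and 28 November 2029.

November 28, 2029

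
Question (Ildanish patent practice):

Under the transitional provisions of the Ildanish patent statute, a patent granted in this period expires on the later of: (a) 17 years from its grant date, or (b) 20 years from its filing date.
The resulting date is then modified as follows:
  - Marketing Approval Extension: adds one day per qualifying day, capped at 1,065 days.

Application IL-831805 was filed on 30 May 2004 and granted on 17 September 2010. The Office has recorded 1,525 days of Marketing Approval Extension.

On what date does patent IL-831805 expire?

August 17, 2030

(a) grant + 17 years → 17 September 2027.
(b) filing + 20 years → 30 May 2024.
Later of the two: 17 September 2027.
Marketing Approval Extension: 1525 days claimed exceeds the 1065-day cap, so +1065 days → 17 August 2030.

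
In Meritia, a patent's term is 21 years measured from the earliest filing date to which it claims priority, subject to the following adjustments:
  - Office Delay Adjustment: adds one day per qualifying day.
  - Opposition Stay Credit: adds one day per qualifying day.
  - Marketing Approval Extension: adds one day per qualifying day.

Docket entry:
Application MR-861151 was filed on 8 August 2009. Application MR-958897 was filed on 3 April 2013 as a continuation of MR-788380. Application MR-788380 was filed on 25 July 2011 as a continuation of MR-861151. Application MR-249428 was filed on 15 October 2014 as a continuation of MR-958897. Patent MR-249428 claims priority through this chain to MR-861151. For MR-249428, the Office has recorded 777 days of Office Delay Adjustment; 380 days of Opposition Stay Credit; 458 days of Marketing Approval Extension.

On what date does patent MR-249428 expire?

Earliest priority filing: 8 August 2009.
Base term: 8 August 2009 + 21 years → 8 August 2030.
Office Delay Adjustment: +777 days → 23 September 2032.
Opposition Stay Credit: +380 days → 8 October 2033.
Marketing Approval Extension: +458 days → 9 January 2035.

2035-01-09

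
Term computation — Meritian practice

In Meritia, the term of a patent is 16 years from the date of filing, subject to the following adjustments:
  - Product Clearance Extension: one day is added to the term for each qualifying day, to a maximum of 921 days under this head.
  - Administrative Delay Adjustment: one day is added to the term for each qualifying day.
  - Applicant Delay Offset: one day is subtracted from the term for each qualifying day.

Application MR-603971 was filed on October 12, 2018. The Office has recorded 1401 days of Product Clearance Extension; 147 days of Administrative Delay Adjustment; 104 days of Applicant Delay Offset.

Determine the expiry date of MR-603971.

2037-06-02

Base term: filing date + 16 years → 12 October 2034.
Product Clearance Extension: 1401 days claimed exceeds the 921-day cap, so +921 days → 20 April 2037.
Administrative Delay Adjustment: +147 days → 14 September 2037.
Applicant Delay Offset: −104 days → 2 June 2037.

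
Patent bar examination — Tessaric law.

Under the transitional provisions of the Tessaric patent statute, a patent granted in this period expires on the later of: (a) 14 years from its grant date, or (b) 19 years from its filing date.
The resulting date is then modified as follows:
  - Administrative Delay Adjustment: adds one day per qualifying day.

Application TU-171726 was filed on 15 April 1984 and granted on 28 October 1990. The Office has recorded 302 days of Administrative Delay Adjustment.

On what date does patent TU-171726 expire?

August 26, 2005

(a) grant + 14 years → 28 October 2004.
(b) filing + 19 years → 15 April 2003.
Later of the two: 28 October 2004.
Administrative Delay Adjustment: +302 days → 26 August 2005.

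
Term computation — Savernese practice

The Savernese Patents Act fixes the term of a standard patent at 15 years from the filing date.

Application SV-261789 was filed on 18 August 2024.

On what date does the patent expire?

August 18, 2039

Filing date + 15 years → 18 August 2039.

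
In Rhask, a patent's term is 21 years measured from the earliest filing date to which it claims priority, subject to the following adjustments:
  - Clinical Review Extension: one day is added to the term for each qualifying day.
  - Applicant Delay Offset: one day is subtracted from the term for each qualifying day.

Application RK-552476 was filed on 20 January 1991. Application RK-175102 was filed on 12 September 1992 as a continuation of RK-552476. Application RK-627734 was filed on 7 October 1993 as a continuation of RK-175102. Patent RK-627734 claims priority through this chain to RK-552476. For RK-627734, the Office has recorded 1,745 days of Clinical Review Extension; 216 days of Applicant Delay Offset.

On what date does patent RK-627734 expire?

2016-03-28

Earliest priority filing: 20 January 1991.
Base term: 20 January 1991 + 21 years → 20 January 2012.
Clinical Review Extension: +1745 days → 30 October 2016.
Applicant Delay Offset: −216 days → 28 March 2016.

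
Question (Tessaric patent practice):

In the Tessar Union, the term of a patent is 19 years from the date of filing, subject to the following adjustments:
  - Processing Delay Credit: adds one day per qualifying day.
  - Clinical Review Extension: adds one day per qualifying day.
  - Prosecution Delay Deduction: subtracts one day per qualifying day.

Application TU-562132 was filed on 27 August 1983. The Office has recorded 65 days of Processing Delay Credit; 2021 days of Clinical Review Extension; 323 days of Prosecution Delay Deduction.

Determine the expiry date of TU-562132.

June 25, 2007

Base term: filing date + 19 years → 27 August 2002.
Processing Delay Credit: +65 days → 31 October 2002.
Clinical Review Extension: +2021 days → 13 May 2008.
Prosecution Delay Deduction: −323 days → 25 June 2007.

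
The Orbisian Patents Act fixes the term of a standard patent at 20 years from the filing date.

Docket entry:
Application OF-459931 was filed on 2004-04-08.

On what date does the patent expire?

Filing date + 20 years → 8 April 2024.

April 8, 2024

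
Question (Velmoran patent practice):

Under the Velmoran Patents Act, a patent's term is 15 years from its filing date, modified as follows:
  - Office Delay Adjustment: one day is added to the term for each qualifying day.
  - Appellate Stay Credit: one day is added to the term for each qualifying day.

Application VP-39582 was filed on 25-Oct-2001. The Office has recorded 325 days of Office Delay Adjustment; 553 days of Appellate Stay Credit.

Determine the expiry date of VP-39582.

March 22, 2019

Base term: filing date + 15 years → 25 October 2016.
Office Delay Adjustment: +325 days → 15 September 2017.
Appellate Stay Credit: +553 days → 22 March 2019.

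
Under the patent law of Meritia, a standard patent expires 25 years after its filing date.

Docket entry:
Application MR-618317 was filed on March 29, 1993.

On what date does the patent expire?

Filing date + 25 years → 29 March 2018.

2018-03-29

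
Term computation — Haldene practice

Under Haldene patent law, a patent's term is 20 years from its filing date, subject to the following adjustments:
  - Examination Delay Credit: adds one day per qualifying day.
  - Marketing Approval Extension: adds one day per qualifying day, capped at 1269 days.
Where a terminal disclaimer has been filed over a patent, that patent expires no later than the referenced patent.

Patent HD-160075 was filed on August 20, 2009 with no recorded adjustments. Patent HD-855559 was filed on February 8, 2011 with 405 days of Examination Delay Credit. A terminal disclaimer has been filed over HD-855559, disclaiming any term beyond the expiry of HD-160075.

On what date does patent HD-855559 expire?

2029-08-20

Natural term of HD-855559:
  Base: filing + 20 years → 8 February 2031.
  Examination Delay Credit: +405 days → 19 March 2032.
Expiry of referenced patent HD-160075:
  Base: filing + 20 years → 20 August 2029.
Terminal disclaimer: HD-855559 expires on the earlier of 19 March 2032 and 20 August 2029.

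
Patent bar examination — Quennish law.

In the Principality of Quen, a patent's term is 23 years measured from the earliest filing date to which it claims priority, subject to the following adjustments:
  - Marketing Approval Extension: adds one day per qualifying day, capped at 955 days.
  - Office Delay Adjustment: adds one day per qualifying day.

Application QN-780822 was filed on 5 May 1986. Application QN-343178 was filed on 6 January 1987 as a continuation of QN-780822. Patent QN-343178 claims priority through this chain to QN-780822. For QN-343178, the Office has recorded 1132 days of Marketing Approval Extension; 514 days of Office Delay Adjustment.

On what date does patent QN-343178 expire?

Earliest priority filing: 5 May 1986.
Base term: 5 May 1986 + 23 years → 5 May 2009.
Marketing Approval Extension: 1132 days claimed exceeds the 955-day cap, so +955 days → 16 December 2011.
Office Delay Adjustment: +514 days → 13 May 2013.

2013-05-13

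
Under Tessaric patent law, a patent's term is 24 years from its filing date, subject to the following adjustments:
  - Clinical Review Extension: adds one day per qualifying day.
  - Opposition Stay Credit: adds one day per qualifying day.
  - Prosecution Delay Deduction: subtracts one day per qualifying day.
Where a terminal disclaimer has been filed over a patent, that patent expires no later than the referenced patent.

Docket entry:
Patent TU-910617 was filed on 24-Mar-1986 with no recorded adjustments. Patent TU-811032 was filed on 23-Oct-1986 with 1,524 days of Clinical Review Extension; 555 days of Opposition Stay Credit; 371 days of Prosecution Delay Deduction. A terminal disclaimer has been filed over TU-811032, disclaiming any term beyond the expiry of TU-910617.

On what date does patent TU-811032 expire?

March 24, 2010

Natural term of TU-811032:
  Base: filing + 24 years → 23 October 2010.
  Clinical Review Extension: +1524 days → 25 December 2014.
  Opposition Stay Credit: +555 days → 2 July 2016.
  Prosecution Delay Deduction: −371 days → 27 June 2015.
Expiry of referenced patent TU-910617:
  Base: filing + 24 years → 24 March 2010.
Terminal disclaimer: TU-811032 expires on the earlier of 27 June 2015 and 24 March 2010.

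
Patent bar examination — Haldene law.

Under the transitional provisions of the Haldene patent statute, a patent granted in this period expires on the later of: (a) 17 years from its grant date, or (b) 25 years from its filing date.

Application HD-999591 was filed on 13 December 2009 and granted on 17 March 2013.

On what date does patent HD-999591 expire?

(a) grant + 17 years → 17 March 2030.
(b) filing + 25 years → 13 December 2034.
Later of the two: 13 December 2034.

December 13, 2034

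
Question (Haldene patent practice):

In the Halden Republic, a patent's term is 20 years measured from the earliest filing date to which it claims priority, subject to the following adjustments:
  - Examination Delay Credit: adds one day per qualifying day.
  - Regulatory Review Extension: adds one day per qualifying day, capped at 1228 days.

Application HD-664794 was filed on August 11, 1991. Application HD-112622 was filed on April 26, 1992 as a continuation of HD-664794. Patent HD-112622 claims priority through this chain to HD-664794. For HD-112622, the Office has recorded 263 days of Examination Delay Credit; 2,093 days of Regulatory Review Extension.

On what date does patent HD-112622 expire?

September 10, 2015

Earliest priority filing: 11 August 1991.
Base term: 11 August 1991 + 20 years → 11 August 2011.
Examination Delay Credit: +263 days → 30 April 2012.
Regulatory Review Extension: 2093 days claimed exceeds the 1228-day cap, so +1228 days → 10 September 2015.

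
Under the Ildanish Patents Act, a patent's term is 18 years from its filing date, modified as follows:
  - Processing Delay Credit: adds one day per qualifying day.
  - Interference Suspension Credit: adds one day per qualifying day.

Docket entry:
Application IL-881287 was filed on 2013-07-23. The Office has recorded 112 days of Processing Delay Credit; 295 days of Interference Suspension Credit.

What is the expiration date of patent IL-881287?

Base term: filing date + 18 years → 23 July 2031.
Processing Delay Credit: +112 days → 12 November 2031.
Interference Suspension Credit: +295 days → 2 September 2032.

September 2, 2032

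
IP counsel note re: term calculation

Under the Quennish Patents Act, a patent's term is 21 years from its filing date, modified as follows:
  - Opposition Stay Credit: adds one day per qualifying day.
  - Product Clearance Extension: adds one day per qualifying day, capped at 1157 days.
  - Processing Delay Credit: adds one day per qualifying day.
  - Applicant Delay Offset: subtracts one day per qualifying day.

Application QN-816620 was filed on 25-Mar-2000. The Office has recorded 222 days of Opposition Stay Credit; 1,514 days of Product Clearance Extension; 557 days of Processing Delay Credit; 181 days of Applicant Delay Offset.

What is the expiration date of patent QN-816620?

Base term: filing date + 21 years → 25 March 2021.
Opposition Stay Credit: +222 days → 2 November 2021.
Product Clearance Extension: 1514 days claimed exceeds the 1157-day cap, so +1157 days → 2 January 2025.
Processing Delay Credit: +557 days → 13 July 2026.
Applicant Delay Offset: −181 days → 13 January 2026.

January 13, 2026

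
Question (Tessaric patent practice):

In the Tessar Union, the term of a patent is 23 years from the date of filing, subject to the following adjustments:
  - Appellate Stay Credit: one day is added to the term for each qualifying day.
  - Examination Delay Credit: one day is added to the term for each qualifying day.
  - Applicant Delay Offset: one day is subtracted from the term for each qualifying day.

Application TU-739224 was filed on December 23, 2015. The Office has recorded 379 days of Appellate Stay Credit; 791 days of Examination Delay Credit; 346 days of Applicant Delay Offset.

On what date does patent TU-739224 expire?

2041-03-26

Base term: filing date + 23 years → 23 December 2038.
Appellate Stay Credit: +379 days → 6 January 2040.
Examination Delay Credit: +791 days → 7 March 2042.
Applicant Delay Offset: −346 days → 26 March 2041.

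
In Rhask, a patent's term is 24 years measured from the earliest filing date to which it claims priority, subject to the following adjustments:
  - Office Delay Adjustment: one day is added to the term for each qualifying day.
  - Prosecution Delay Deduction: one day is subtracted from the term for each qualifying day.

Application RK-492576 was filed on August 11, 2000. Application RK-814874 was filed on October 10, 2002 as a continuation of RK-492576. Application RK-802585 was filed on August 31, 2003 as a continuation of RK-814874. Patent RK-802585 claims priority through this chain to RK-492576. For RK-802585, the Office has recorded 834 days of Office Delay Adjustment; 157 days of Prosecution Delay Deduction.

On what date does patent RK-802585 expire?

Earliest priority filing: 11 August 2000.
Base term: 11 August 2000 + 24 years → 11 August 2024.
Office Delay Adjustment: +834 days → 23 November 2026.
Prosecution Delay Deduction: −157 days → 19 June 2026.

June 19, 2026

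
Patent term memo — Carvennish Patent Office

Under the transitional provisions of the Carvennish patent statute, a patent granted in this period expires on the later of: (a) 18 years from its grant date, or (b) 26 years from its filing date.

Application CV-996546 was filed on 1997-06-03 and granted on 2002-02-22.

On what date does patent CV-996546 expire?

(a) grant + 18 years → 22 February 2020.
(b) filing + 26 years → 3 June 2023.
Later of the two: 3 June 2023.

June 3, 2023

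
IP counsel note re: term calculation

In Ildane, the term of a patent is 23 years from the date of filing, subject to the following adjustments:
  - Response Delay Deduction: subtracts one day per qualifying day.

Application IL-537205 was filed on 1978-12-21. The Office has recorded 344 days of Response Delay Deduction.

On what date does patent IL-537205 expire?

Base term: filing date + 23 years → 21 December 2001.
Response Delay Deduction: −344 days → 11 January 2001.

2001-01-11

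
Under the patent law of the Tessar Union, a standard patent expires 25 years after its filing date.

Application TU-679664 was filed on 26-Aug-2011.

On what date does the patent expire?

Filing date + 25 years → 26 August 2036.

2036-08-26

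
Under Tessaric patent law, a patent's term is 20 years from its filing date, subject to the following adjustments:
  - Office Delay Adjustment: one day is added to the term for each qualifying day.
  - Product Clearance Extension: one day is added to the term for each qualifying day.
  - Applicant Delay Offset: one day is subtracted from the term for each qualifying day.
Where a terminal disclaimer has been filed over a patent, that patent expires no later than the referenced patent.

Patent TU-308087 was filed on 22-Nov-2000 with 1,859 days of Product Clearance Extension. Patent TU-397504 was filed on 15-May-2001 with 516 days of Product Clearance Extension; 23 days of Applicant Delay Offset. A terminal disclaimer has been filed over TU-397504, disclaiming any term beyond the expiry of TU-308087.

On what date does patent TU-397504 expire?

Natural term of TU-397504:
  Base: filing + 20 years → 15 May 2021.
  Product Clearance Extension: +516 days → 13 October 2022.
  Applicant Delay Offset: −23 days → 20 September 2022.
Expiry of referenced patent TU-308087:
  Base: filing + 20 years → 22 November 2020.
  Product Clearance Extension: +1859 days → 25 December 2025.
Terminal disclaimer: TU-397504 expires on the earlier of 20 September 2022 and 25 December 2025.

2022-09-20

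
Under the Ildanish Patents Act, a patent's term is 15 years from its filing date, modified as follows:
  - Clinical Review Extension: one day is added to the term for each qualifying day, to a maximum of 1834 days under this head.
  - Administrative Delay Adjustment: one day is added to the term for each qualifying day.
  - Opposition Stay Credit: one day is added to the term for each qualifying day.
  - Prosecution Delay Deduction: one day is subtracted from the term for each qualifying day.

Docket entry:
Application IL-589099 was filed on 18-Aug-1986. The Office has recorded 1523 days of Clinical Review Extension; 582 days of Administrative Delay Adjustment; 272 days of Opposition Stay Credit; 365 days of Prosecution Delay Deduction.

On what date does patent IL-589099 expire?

2007-02-20

Base term: filing date + 15 years → 18 August 2001.
Clinical Review Extension: 1523 days (within the 1834-day cap) → +1523 days → 19 October 2005.
Administrative Delay Adjustment: +582 days → 24 May 2007.
Opposition Stay Credit: +272 days → 20 February 2008.
Prosecution Delay Deduction: −365 days → 20 February 2007.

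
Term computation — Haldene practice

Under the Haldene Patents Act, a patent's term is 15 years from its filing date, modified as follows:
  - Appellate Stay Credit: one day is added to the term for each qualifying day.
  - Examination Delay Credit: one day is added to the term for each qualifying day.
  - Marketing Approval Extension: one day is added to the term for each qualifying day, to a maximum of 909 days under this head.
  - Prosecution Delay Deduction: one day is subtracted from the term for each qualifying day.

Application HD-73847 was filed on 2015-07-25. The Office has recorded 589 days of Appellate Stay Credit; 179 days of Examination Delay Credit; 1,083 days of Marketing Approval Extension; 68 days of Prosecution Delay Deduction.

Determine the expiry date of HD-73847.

2034-12-20

Base term: filing date + 15 years → 25 July 2030.
Appellate Stay Credit: +589 days → 5 March 2032.
Examination Delay Credit: +179 days → 31 August 2032.
Marketing Approval Extension: 1083 days claimed exceeds the 909-day cap, so +909 days → 26 February 2035.
Prosecution Delay Deduction: −68 days → 20 December 2034.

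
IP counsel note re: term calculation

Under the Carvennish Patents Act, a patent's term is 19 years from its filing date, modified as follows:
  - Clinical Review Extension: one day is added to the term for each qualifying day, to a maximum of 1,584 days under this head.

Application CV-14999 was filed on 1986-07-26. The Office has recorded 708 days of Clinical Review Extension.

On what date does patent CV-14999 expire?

Base term: filing date + 19 years → 26 July 2005.
Clinical Review Extension: 708 days (within the 1584-day cap) → +708 days → 4 July 2007.

2007-07-04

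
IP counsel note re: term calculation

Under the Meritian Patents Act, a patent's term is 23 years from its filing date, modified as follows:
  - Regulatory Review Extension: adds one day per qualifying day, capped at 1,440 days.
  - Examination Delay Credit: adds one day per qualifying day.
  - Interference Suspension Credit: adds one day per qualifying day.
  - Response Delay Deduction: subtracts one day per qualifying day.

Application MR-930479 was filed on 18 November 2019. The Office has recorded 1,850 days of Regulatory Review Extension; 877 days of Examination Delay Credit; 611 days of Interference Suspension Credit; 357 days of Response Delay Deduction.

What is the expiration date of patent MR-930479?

Base term: filing date + 23 years → 18 November 2042.
Regulatory Review Extension: 1850 days claimed exceeds the 1440-day cap, so +1440 days → 28 October 2046.
Examination Delay Credit: +877 days → 23 March 2049.
Interference Suspension Credit: +611 days → 24 November 2050.
Response Delay Deduction: −357 days → 2 December 2049.

2049-12-02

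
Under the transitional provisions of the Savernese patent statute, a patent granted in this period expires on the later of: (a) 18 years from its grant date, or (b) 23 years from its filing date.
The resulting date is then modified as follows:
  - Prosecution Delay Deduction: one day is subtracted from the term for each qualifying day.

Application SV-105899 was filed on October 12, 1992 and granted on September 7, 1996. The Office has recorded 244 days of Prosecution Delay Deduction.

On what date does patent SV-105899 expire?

(a) grant + 18 years → 7 September 2014.
(b) filing + 23 years → 12 October 2015.
Later of the two: 12 October 2015.
Prosecution Delay Deduction: −244 days → 10 February 2015.

2015-02-10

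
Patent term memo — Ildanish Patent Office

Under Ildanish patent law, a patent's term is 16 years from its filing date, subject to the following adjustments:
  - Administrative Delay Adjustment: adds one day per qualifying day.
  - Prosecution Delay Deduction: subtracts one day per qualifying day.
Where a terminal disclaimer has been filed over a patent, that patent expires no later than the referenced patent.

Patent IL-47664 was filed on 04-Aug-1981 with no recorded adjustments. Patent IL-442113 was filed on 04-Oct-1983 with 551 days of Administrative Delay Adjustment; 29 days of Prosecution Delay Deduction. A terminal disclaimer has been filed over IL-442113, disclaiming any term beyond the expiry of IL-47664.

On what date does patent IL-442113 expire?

August 4, 1997

Natural term of IL-442113:
  Base: filing + 16 years → 4 October 1999.
  Administrative Delay Adjustment: +551 days → 7 April 2001.
  Prosecution Delay Deduction: −29 days → 9 March 2001.
Expiry of referenced patent IL-47664:
  Base: filing + 16 years → 4 August 1997.
Terminal disclaimer: IL-442113 expires on the earlier of 9 March 2001 and 4 August 1997.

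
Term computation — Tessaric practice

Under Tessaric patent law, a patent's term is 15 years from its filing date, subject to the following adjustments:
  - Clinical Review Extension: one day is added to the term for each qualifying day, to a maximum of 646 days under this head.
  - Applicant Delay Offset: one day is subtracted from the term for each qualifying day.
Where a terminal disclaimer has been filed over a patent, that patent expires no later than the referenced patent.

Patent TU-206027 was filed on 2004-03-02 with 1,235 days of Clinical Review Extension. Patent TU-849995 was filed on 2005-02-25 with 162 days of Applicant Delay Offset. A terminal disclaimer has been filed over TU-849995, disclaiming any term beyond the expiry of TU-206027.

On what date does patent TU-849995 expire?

Natural term of TU-849995:
  Base: filing + 15 years → 25 February 2020.
  Applicant Delay Offset: −162 days → 16 September 2019.
Expiry of referenced patent TU-206027:
  Base: filing + 15 years → 2 March 2019.
  Clinical Review Extension: 1235 days claimed exceeds the 646-day cap, so +646 days → 7 December 2020.
Terminal disclaimer: TU-849995 expires on the earlier of 16 September 2019 and 7 December 2020.

2019-09-16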